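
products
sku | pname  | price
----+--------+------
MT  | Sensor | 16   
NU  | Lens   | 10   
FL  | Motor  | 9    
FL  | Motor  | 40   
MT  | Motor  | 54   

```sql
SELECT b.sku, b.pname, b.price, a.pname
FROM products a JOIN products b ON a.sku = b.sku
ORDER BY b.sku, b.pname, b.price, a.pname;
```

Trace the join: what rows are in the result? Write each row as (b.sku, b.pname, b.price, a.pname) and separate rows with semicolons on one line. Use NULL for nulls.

INNER JOIN keeps only pairs where the ON condition holds.
Matching on a.sku = b.sku.
Matched pairs: 9.

(FL, Motor, 9, Motor); (FL, Motor, 9, Motor); (FL, Motor, 40, Motor); (FL, Motor, 40, Motor); (MT, Motor, 54, Motor); (MT, Motor, 54, Sensor); (MT, Sensor, 16, Motor); (MT, Sensor, 16, Sensor); (NU, Lens, 10, Lens)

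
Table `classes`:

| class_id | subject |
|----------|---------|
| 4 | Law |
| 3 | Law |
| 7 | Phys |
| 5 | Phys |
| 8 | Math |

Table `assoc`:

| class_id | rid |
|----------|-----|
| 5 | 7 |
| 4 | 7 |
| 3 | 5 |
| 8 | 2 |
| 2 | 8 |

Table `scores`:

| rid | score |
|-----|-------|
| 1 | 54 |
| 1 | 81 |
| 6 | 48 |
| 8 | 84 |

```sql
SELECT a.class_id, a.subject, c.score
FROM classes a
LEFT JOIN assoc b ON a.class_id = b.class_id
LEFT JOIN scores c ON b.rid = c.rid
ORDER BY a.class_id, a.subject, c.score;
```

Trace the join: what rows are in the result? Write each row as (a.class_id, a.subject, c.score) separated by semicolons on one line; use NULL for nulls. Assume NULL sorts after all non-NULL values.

Step 1 — a LEFT JOIN b on class_id → 5 row(s).
Then LEFT JOIN `scores c` on rid: each of those 5 rows is kept; rows whose b.rid has no match in c get NULL for c's columns.

(3, Law, NULL); (4, Law, NULL); (5, Phys, NULL); (7, Phys, NULL); (8, Math, NULL)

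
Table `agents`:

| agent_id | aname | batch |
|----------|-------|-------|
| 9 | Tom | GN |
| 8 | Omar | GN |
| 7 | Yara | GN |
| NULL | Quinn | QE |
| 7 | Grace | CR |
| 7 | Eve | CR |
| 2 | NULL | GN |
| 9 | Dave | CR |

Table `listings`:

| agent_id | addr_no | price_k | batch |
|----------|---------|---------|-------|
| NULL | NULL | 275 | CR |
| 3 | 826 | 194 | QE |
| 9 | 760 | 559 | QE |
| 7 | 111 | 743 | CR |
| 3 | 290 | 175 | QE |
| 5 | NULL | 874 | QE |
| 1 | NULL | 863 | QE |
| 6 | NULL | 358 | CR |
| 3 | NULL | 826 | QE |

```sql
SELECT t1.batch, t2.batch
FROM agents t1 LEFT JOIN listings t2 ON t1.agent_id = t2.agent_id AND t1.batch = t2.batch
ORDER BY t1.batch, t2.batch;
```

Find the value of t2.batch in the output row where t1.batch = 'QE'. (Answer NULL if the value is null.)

NULL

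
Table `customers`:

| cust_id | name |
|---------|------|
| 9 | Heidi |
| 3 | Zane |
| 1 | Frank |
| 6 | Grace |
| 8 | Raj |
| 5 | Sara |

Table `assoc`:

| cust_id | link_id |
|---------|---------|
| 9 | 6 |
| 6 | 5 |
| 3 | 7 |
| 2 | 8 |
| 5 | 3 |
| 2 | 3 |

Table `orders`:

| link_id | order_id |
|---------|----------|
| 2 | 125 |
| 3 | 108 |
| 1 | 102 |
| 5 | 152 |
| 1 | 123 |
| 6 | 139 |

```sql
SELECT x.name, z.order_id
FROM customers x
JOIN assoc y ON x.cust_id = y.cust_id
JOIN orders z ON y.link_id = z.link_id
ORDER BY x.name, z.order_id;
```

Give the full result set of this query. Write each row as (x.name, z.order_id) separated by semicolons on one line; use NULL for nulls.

Joins associate left-to-right: customers INNER JOIN assoc on cust_id gives 4 intermediate row(s).
Then INNER JOIN `orders z` on link_id: keep only rows whose y.link_id appears in z.

(Grace, 152); (Heidi, 139); (Sara, 108)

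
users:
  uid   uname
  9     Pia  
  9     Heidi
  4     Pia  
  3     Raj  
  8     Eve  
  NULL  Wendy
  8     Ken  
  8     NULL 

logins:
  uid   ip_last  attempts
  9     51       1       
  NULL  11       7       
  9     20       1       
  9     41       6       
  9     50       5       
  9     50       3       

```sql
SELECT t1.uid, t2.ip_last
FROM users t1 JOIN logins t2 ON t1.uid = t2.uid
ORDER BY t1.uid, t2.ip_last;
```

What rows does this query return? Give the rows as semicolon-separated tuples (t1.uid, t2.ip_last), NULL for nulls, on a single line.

INNER JOIN keeps only pairs where the ON condition holds.
Matching on t1.uid = t2.uid. A NULL in a compared column never satisfies the condition.
Matched pairs: 10.

(9, 20); (9, 20); (9, 41); (9, 41); (9, 50); (9, 50); (9, 50); (9, 50); (9, 51); (9, 51)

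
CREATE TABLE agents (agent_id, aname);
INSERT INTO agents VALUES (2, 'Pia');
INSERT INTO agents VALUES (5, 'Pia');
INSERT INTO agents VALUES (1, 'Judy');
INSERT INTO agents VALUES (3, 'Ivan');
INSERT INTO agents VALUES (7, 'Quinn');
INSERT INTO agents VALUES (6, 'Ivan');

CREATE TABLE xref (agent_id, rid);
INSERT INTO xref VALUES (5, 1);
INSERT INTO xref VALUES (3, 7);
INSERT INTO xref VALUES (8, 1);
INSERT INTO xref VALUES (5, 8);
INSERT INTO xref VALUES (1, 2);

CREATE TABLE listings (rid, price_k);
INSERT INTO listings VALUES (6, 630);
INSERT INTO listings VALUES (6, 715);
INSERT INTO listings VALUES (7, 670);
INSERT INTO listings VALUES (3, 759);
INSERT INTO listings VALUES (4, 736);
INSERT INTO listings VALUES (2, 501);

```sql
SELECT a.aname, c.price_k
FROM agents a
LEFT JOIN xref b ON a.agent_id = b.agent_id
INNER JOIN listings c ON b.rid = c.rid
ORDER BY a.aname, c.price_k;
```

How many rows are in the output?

2

Evaluate left to right. First `agents a LEFT JOIN xref b` on agent_id: 7 row(s).
Then INNER JOIN `listings c` on rid: keep only rows whose b.rid appears in c.
Result: 2 row(s).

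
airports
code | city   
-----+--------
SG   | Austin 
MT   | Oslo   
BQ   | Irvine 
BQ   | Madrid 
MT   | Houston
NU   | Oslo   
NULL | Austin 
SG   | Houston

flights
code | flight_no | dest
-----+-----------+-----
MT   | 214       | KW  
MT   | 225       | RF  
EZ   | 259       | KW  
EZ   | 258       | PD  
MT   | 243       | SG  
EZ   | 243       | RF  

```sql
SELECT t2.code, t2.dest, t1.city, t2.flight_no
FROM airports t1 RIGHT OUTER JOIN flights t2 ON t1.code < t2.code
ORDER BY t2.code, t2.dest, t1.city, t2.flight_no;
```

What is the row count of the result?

RIGHT JOIN keeps every row from `flights`; unmatched rows get NULL for `airports`'s columns.
Matching on t1.code < t2.code. A NULL in a compared column never satisfies the condition.
Matched pairs: 12; unmatched t2 rows kept: 0.
Total: 12 rows.

12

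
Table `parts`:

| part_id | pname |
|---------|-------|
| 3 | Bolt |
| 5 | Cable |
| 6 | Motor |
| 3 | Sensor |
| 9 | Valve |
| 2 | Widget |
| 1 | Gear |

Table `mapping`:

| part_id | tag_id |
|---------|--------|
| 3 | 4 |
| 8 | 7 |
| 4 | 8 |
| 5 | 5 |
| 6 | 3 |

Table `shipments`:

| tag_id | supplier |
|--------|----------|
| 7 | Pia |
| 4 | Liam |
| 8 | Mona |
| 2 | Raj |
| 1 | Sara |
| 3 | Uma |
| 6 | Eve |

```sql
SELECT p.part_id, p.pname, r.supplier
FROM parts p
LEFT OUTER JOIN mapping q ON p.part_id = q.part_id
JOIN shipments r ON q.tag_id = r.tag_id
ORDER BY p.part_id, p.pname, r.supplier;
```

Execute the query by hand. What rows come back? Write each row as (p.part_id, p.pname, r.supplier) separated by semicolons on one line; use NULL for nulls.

(3, Bolt, Liam); (3, Sensor, Liam); (6, Motor, Uma)

Evaluate left to right. First `parts p LEFT JOIN mapping q` on part_id: 7 row(s).
Then INNER JOIN `shipments r` on tag_id: keep only rows whose q.tag_id appears in r.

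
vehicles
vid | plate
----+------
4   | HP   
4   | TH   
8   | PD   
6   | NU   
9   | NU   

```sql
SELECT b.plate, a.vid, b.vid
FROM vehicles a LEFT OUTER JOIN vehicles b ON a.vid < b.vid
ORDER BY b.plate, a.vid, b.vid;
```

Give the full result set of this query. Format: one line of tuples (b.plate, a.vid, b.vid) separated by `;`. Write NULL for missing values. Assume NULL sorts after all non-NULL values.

LEFT JOIN keeps every row from `vehicles a`; unmatched rows get NULL for `vehicles b`'s columns.
Matching on a.vid < b.vid.
- a row (vid=4): matches 3 b row(s) → 3 output row(s).
- a row (vid=4): matches 3 b row(s) → 3 output row(s).
- a row (vid=8): matches 1 b row(s) → 1 output row(s).
- a row (vid=6): matches 2 b row(s) → 2 output row(s).
- a row (vid=9): no match → kept, b columns NULL.
After projecting and ordering:
b.plate | a.vid | b.vid
NU | 4 | 6
NU | 4 | 6
NU | 4 | 9
NU | 4 | 9
NU | 6 | 9
NU | 8 | 9
PD | 4 | 8
PD | 4 | 8
PD | 6 | 8
NULL | 9 | NULL

(NU, 4, 6); (NU, 4, 6); (NU, 4, 9); (NU, 4, 9); (NU, 6, 9); (NU, 8, 9); (PD, 4, 8); (PD, 4, 8); (PD, 6, 8); (NULL, 9, NULL)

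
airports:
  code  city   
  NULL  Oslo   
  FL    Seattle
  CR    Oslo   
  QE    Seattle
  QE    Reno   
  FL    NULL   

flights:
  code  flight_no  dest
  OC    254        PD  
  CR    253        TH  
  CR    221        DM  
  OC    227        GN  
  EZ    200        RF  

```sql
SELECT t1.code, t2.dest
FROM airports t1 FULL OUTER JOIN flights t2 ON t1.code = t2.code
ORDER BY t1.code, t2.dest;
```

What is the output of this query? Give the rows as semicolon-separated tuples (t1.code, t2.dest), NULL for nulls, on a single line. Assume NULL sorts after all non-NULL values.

(CR, DM); (CR, TH); (FL, NULL); (FL, NULL); (QE, NULL); (QE, NULL); (NULL, GN); (NULL, PD); (NULL, RF); (NULL, NULL)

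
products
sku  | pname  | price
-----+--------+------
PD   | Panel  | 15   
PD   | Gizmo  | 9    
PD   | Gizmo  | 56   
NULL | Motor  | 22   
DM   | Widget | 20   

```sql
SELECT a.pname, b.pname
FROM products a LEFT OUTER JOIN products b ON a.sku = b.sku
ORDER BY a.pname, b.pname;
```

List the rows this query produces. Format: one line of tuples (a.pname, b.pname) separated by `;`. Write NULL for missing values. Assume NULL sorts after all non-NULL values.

(Gizmo, Gizmo); (Gizmo, Gizmo); (Gizmo, Gizmo); (Gizmo, Gizmo); (Gizmo, Panel); (Gizmo, Panel); (Motor, NULL); (Panel, Gizmo); (Panel, Gizmo); (Panel, Panel); (Widget, Widget)

LEFT JOIN keeps every row from `products a`; unmatched rows get NULL for `products b`'s columns.
Matching on a.sku = b.sku. A NULL in a compared column never satisfies the condition.
- a (sku=PD) pairs with 3 row(s) of b.
- a (sku=PD) pairs with 3 row(s) of b.
- a (sku=PD) pairs with 3 row(s) of b.
- a (sku=NULL) has no partner → padded with NULL.
- a (sku=DM) pairs with 1 row(s) of b.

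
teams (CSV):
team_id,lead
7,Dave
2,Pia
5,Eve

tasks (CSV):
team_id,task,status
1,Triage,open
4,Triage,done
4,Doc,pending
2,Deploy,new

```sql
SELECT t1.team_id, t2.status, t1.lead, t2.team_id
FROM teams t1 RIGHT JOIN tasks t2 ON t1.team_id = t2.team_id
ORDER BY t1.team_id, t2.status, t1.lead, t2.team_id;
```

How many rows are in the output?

RIGHT JOIN keeps every row from `tasks`; unmatched rows get NULL for `teams`'s columns.
Matching on t1.team_id = t2.team_id.
- team_id=7: no matching t2 row.
- team_id=2: 1 matching t2 row(s), so 1 row(s) emitted.
- team_id=5: no matching t2 row.
- 3 t2 row(s) had no t1 match → kept, t1 columns NULL.
Total: 1 matched + 3 padded = 4 rows.

4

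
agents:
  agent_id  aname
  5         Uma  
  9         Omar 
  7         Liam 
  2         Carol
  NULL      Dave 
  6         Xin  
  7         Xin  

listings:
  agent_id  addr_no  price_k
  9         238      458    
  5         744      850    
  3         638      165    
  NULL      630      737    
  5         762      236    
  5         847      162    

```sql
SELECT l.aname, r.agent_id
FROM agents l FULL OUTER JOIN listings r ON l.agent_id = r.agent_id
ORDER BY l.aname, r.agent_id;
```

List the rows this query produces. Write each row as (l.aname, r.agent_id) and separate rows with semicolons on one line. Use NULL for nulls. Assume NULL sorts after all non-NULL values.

FULL OUTER JOIN keeps every row from both sides; unmatched rows get NULL for the other side's columns.
Matching on l.agent_id = r.agent_id. A NULL in a compared column never satisfies the condition.
- l row (agent_id=5): matches 3 r row(s) → 3 output row(s).
- l row (agent_id=9): matches 1 r row(s) → 1 output row(s).
- l row (agent_id=7): no match → kept, r columns NULL.
- l row (agent_id=2): no match → kept, r columns NULL.
- l row (agent_id=NULL): no match → kept, r columns NULL.
- l row (agent_id=6): no match → kept, r columns NULL.
- l row (agent_id=7): no match → kept, r columns NULL.
- plus 2 unmatched r row(s), each kept with NULL l columns.

(Carol, NULL); (Dave, NULL); (Liam, NULL); (Omar, 9); (Uma, 5); (Uma, 5); (Uma, 5); (Xin, NULL); (Xin, NULL); (NULL, 3); (NULL, NULL)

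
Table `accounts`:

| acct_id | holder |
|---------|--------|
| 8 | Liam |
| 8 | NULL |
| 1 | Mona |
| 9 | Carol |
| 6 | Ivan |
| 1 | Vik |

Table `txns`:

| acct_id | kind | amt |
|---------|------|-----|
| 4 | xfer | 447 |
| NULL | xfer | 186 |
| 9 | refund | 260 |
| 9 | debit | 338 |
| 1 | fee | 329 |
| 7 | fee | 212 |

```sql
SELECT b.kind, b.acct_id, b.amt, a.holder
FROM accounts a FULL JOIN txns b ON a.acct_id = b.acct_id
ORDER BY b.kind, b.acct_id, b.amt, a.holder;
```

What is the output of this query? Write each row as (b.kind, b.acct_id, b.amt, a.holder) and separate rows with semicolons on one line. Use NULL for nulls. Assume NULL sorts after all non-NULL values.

FULL OUTER JOIN keeps every row from both sides; unmatched rows get NULL for the other side's columns.
Matching on a.acct_id = b.acct_id. A NULL in a compared column never satisfies the condition.
- a row (acct_id=8): no match → kept, b columns NULL.
- a row (acct_id=8): no match → kept, b columns NULL.
- a row (acct_id=1): matches 1 b row(s) → 1 output row(s).
- a row (acct_id=9): matches 2 b row(s) → 2 output row(s).
- a row (acct_id=6): no match → kept, b columns NULL.
- a row (acct_id=1): matches 1 b row(s) → 1 output row(s).
- 3 row(s) from b found no a partner → padded with NULL.
After projecting and ordering:
b.kind | b.acct_id | b.amt | a.holder
debit | 9 | 338 | Carol
fee | 1 | 329 | Mona
fee | 1 | 329 | Vik
fee | 7 | 212 | NULL
refund | 9 | 260 | Carol
xfer | 4 | 447 | NULL
xfer | NULL | 186 | NULL
NULL | NULL | NULL | Ivan
NULL | NULL | NULL | Liam
NULL | NULL | NULL | NULL

(debit, 9, 338, Carol); (fee, 1, 329, Mona); (fee, 1, 329, Vik); (fee, 7, 212, NULL); (refund, 9, 260, Carol); (xfer, 4, 447, NULL); (xfer, NULL, 186, NULL); (NULL, NULL, NULL, Ivan); (NULL, NULL, NULL, Liam); (NULL, NULL, NULL, NULL)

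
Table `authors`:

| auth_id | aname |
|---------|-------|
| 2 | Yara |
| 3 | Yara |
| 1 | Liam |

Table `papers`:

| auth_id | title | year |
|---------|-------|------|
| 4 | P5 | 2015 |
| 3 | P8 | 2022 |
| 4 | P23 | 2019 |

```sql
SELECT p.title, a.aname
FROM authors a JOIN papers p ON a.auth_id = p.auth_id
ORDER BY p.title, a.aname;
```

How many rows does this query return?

INNER JOIN keeps only pairs where the ON condition holds.
Matching on a.auth_id = p.auth_id.
Matched pairs: 1.
Total: 1 rows.

1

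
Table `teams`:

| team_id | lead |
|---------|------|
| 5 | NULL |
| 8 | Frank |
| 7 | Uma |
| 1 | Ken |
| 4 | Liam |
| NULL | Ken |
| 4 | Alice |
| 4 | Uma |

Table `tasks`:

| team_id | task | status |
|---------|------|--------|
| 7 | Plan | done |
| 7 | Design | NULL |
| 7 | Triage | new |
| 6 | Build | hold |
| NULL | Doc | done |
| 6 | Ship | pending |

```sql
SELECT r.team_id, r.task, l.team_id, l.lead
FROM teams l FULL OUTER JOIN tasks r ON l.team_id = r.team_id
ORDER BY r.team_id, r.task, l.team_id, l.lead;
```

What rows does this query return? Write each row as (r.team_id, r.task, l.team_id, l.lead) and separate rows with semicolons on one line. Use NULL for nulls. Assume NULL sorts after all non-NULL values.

FULL OUTER JOIN keeps every row from both sides; unmatched rows get NULL for the other side's columns.
Matching on l.team_id = r.team_id. A NULL in a compared column never satisfies the condition.
Matched pairs: 3; unmatched l rows kept: 7; unmatched r rows kept: 3.

(6, Build, NULL, NULL); (6, Ship, NULL, NULL); (7, Design, 7, Uma); (7, Plan, 7, Uma); (7, Triage, 7, Uma); (NULL, Doc, NULL, NULL); (NULL, NULL, 1, Ken); (NULL, NULL, 4, Alice); (NULL, NULL, 4, Liam); (NULL, NULL, 4, Uma); (NULL, NULL, 5, NULL); (NULL, NULL, 8, Frank); (NULL, NULL, NULL, Ken)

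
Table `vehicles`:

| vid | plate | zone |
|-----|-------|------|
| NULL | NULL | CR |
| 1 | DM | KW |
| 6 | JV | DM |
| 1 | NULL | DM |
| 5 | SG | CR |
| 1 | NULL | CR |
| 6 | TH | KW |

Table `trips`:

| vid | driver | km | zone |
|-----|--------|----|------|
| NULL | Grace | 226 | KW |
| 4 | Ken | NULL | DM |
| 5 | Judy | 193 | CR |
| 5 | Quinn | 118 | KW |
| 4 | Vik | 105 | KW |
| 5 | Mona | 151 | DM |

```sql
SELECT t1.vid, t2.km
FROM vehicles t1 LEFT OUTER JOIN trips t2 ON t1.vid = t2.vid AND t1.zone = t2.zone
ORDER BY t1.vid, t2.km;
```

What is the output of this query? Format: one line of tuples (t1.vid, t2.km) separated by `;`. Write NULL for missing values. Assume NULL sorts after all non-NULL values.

(1, NULL); (1, NULL); (1, NULL); (5, 193); (6, NULL); (6, NULL); (NULL, NULL)

LEFT JOIN keeps every row from `vehicles`; unmatched rows get NULL for `trips`'s columns.
Matching on t1.vid = t2.vid AND t1.zone = t2.zone. A NULL in a compared column never satisfies the condition.
- t1 (vid=NULL, zone=CR) has no partner → padded with NULL.
- t1 (vid=1, zone=KW) has no partner → padded with NULL.
- t1 (vid=6, zone=DM) has no partner → padded with NULL.
- t1 (vid=1, zone=DM) has no partner → padded with NULL.
- t1 (vid=5, zone=CR) pairs with 1 row(s) of t2.
- t1 (vid=1, zone=CR) has no partner → padded with NULL.
- t1 (vid=6, zone=KW) has no partner → padded with NULL.
After projecting and ordering:
t1.vid | t2.km
1 | NULL
1 | NULL
1 | NULL
5 | 193
6 | NULL
6 | NULL
NULL | NULL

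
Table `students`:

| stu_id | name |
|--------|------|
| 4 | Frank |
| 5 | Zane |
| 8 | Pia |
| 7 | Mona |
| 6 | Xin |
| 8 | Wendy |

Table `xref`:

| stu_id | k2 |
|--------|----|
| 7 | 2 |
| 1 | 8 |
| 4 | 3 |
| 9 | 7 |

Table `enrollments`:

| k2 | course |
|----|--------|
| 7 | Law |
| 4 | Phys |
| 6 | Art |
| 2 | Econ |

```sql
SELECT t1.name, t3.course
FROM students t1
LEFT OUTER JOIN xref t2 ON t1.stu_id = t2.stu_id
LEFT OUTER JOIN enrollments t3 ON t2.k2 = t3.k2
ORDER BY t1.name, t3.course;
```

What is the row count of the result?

6

Step 1 — t1 LEFT JOIN t2 on stu_id → 6 row(s).
Then LEFT JOIN `enrollments t3` on k2: each of those 6 rows is kept; rows whose t2.k2 has no match in t3 get NULL for t3's columns.
Result: 6 row(s).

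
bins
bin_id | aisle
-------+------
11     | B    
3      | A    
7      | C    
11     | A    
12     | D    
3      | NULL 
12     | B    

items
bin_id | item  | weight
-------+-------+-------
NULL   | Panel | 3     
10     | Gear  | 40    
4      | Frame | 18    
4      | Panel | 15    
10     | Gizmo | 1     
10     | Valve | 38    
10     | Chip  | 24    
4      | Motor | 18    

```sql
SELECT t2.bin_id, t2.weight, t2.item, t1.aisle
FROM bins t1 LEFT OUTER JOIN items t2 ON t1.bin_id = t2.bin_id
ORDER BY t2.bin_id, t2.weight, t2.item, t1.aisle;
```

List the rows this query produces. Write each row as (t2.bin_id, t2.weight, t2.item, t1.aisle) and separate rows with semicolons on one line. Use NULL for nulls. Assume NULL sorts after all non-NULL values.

(NULL, NULL, NULL, A); (NULL, NULL, NULL, A); (NULL, NULL, NULL, B); (NULL, NULL, NULL, B); (NULL, NULL, NULL, C); (NULL, NULL, NULL, D); (NULL, NULL, NULL, NULL)

LEFT JOIN keeps every row from `bins`; unmatched rows get NULL for `items`'s columns.
Matching on t1.bin_id = t2.bin_id. A NULL in a compared column never satisfies the condition.
Matched pairs: 0; unmatched t1 rows kept: 7.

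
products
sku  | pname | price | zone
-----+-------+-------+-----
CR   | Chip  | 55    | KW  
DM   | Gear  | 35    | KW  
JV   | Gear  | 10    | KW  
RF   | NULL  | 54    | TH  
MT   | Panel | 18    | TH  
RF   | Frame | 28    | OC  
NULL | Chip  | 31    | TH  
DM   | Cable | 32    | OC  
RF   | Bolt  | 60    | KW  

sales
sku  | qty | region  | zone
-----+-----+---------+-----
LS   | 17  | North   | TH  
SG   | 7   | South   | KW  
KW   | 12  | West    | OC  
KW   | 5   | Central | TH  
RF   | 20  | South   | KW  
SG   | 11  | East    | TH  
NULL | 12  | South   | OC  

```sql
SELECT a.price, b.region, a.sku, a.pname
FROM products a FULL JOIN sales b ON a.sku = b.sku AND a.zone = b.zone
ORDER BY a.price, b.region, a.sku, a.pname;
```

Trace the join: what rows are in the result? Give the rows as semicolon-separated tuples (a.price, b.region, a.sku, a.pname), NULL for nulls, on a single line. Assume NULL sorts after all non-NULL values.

FULL OUTER JOIN keeps every row from both sides; unmatched rows get NULL for the other side's columns.
Matching on a.sku = b.sku AND a.zone = b.zone. A NULL in a compared column never satisfies the condition.
- a[0] sku=CR, zone=KW → no match; kept with NULLs on the b side.
- a[1] sku=DM, zone=KW → no match; kept with NULLs on the b side.
- a[2] sku=JV, zone=KW → no match; kept with NULLs on the b side.
- a[3] sku=RF, zone=TH → no match; kept with NULLs on the b side.
- a[4] sku=MT, zone=TH → no match; kept with NULLs on the b side.
- a[5] sku=RF, zone=OC → no match; kept with NULLs on the b side.
- a[6] sku=NULL, zone=TH → no match; kept with NULLs on the b side.
- a[7] sku=DM, zone=OC → no match; kept with NULLs on the b side.
- a[8] sku=RF, zone=KW → 1 match(es) in b → 1 row(s).
- plus 6 unmatched b row(s), each kept with NULL a columns.

(10, NULL, JV, Gear); (18, NULL, MT, Panel); (28, NULL, RF, Frame); (31, NULL, NULL, Chip); (32, NULL, DM, Cable); (35, NULL, DM, Gear); (54, NULL, RF, NULL); (55, NULL, CR, Chip); (60, South, RF, Bolt); (NULL, Central, NULL, NULL); (NULL, East, NULL, NULL); (NULL, North, NULL, NULL); (NULL, South, NULL, NULL); (NULL, South, NULL, NULL); (NULL, West, NULL, NULL)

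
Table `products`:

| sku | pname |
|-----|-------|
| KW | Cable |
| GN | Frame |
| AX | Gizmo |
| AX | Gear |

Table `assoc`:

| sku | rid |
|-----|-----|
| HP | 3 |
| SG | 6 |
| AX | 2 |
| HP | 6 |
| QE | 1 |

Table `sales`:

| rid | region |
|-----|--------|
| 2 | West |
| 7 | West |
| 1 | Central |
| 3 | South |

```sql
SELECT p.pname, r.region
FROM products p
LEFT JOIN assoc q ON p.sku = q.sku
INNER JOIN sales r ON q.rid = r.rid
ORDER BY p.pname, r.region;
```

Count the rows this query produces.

2

Joins associate left-to-right: products LEFT JOIN assoc on sku gives 4 intermediate row(s).
Then INNER JOIN `sales r` on rid: keep only rows whose q.rid appears in r.
Result: 2 row(s).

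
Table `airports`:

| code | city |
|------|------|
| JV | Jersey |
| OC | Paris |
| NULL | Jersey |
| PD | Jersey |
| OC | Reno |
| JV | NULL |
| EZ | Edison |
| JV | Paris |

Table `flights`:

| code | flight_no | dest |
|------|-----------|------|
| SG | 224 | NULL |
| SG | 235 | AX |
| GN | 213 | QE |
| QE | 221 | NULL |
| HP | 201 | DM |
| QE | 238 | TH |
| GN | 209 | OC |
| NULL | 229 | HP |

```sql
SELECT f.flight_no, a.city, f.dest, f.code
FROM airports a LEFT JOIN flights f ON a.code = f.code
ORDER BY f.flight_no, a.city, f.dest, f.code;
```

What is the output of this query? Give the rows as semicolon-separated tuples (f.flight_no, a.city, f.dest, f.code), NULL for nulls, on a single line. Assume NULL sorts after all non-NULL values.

LEFT JOIN keeps every row from `airports`; unmatched rows get NULL for `flights`'s columns.
Matching on a.code = f.code. A NULL in a compared column never satisfies the condition.
- a row (code=JV): no match → kept, f columns NULL.
- a row (code=OC): no match → kept, f columns NULL.
- a row (code=NULL): no match → kept, f columns NULL.
- a row (code=PD): no match → kept, f columns NULL.
- a row (code=OC): no match → kept, f columns NULL.
- a row (code=JV): no match → kept, f columns NULL.
- a row (code=EZ): no match → kept, f columns NULL.
- a row (code=JV): no match → kept, f columns NULL.
After projecting and ordering:
f.flight_no | a.city | f.dest | f.code
NULL | Edison | NULL | NULL
NULL | Jersey | NULL | NULL
NULL | Jersey | NULL | NULL
NULL | Jersey | NULL | NULL
NULL | Paris | NULL | NULL
NULL | Paris | NULL | NULL
NULL | Reno | NULL | NULL
NULL | NULL | NULL | NULL

(NULL, Edison, NULL, NULL); (NULL, Jersey, NULL, NULL); (NULL, Jersey, NULL, NULL); (NULL, Jersey, NULL, NULL); (NULL, Paris, NULL, NULL); (NULL, Paris, NULL, NULL); (NULL, Reno, NULL, NULL); (NULL, NULL, NULL, NULL)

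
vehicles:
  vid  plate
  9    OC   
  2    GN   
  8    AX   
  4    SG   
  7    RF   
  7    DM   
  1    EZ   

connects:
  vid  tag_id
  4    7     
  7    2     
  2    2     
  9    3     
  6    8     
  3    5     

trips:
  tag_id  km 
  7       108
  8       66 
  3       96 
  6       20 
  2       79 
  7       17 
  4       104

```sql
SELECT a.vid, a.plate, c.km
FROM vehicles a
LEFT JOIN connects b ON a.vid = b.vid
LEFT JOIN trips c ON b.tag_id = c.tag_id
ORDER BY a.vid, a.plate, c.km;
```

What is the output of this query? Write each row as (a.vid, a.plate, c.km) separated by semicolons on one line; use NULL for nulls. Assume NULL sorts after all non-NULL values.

(1, EZ, NULL); (2, GN, 79); (4, SG, 17); (4, SG, 108); (7, DM, 79); (7, RF, 79); (8, AX, NULL); (9, OC, 96)

Step 1 — a LEFT JOIN b on vid → 7 row(s).
Then LEFT JOIN `trips c` on tag_id: each of those 7 rows is kept; rows whose b.tag_id has no match in c get NULL for c's columns.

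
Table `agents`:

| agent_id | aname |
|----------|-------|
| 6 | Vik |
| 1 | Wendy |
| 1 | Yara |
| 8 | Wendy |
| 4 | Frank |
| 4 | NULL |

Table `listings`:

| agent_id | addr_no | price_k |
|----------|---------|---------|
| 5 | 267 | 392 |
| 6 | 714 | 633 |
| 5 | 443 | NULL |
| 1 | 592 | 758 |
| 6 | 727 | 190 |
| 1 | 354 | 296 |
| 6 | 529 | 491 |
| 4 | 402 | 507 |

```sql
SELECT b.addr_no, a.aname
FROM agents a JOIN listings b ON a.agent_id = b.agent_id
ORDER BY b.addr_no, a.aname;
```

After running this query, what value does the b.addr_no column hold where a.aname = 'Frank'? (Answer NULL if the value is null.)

INNER JOIN keeps only pairs where the ON condition holds.
Matching on a.agent_id = b.agent_id.
- a (agent_id=6) pairs with 3 row(s) of b.
- a (agent_id=1) pairs with 2 row(s) of b.
- a (agent_id=1) pairs with 2 row(s) of b.
- a (agent_id=8) has no partner → excluded.
- a (agent_id=4) pairs with 1 row(s) of b.
- a (agent_id=4) pairs with 1 row(s) of b.

402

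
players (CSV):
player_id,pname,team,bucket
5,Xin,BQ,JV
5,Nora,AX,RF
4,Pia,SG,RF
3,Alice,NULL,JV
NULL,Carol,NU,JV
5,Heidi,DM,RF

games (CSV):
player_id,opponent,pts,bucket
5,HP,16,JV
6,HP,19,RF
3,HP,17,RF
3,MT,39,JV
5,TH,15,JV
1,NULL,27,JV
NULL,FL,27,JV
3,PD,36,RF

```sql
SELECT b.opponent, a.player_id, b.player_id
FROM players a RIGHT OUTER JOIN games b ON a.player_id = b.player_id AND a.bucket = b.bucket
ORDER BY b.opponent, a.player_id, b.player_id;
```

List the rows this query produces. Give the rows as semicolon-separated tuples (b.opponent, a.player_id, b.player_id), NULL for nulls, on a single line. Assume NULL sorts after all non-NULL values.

(FL, NULL, NULL); (HP, 5, 5); (HP, NULL, 3); (HP, NULL, 6); (MT, 3, 3); (PD, NULL, 3); (TH, 5, 5); (NULL, NULL, 1)

RIGHT JOIN keeps every row from `games`; unmatched rows get NULL for `players`'s columns.
Matching on a.player_id = b.player_id AND a.bucket = b.bucket. A NULL in a compared column never satisfies the condition.
- a row (player_id=5, bucket=JV): matches 2 b row(s) → 2 output row(s).
- a row (player_id=5, bucket=RF): no match.
- a row (player_id=4, bucket=RF): no match.
- a row (player_id=3, bucket=JV): matches 1 b row(s) → 1 output row(s).
- a row (player_id=NULL, bucket=JV): no match.
- a row (player_id=5, bucket=RF): no match.
- 5 row(s) from b found no a partner → padded with NULL.
After projecting and ordering:
b.opponent | a.player_id | b.player_id
FL | NULL | NULL
HP | 5 | 5
HP | NULL | 3
HP | NULL | 6
MT | 3 | 3
PD | NULL | 3
TH | 5 | 5
NULL | NULL | 1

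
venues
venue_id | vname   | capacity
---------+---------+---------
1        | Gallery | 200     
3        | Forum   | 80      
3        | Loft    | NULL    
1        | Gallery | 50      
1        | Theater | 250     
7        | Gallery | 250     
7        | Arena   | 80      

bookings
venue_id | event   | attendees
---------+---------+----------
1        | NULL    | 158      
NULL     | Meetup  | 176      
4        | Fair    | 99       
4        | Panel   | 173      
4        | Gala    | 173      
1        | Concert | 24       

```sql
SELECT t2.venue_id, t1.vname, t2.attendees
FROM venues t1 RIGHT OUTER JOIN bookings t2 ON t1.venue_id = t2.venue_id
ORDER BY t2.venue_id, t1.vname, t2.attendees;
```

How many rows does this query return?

RIGHT JOIN keeps every row from `bookings`; unmatched rows get NULL for `venues`'s columns.
Matching on t1.venue_id = t2.venue_id. A NULL in a compared column never satisfies the condition.
- t1[0] venue_id=1 → 2 match(es) in t2 → 2 row(s).
- t1[1] venue_id=3 → no match.
- t1[2] venue_id=3 → no match.
- t1[3] venue_id=1 → 2 match(es) in t2 → 2 row(s).
- t1[4] venue_id=1 → 2 match(es) in t2 → 2 row(s).
- t1[5] venue_id=7 → no match.
- t1[6] venue_id=7 → no match.
- 4 t2 row(s) had no t1 match → kept, t1 columns NULL.
Total: 6 matched + 4 padded = 10 rows.

10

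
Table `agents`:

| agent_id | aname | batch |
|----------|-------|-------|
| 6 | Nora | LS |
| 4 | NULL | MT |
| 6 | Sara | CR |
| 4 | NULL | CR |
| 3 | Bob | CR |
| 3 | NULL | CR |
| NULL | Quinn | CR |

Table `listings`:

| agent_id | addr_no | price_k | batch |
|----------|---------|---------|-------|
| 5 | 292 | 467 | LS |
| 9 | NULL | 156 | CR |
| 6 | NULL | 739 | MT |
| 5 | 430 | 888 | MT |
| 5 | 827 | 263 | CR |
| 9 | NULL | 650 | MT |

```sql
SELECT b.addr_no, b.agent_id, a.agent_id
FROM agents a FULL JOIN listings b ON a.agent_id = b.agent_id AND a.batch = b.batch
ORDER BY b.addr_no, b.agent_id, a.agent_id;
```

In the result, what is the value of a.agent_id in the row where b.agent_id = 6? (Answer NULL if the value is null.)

NULL

FULL OUTER JOIN keeps every row from both sides; unmatched rows get NULL for the other side's columns.
Matching on a.agent_id = b.agent_id AND a.batch = b.batch. A NULL in a compared column never satisfies the condition.
- a (agent_id=6, batch=LS) has no partner → padded with NULL.
- a (agent_id=4, batch=MT) has no partner → padded with NULL.
- a (agent_id=6, batch=CR) has no partner → padded with NULL.
- a (agent_id=4, batch=CR) has no partner → padded with NULL.
- a (agent_id=3, batch=CR) has no partner → padded with NULL.
- a (agent_id=3, batch=CR) has no partner → padded with NULL.
- a (agent_id=NULL, batch=CR) has no partner → padded with NULL.
- 6 b row(s) had no a match → kept, a columns NULL.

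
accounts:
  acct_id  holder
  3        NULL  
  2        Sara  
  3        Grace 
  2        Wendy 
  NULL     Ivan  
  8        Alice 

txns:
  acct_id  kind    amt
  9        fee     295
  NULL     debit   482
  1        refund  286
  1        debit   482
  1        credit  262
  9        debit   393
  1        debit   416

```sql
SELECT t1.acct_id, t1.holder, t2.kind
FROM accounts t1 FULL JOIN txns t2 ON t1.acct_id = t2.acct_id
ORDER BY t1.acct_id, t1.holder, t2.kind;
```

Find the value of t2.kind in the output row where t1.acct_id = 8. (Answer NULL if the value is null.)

FULL OUTER JOIN keeps every row from both sides; unmatched rows get NULL for the other side's columns.
Matching on t1.acct_id = t2.acct_id. A NULL in a compared column never satisfies the condition.
- acct_id=3: no t2 row matches, row kept with t2 columns NULL.
- acct_id=2: no t2 row matches, row kept with t2 columns NULL.
- acct_id=3: no t2 row matches, row kept with t2 columns NULL.
- acct_id=2: no t2 row matches, row kept with t2 columns NULL.
- acct_id=NULL: no t2 row matches, row kept with t2 columns NULL.
- acct_id=8: no t2 row matches, row kept with t2 columns NULL.
- 7 row(s) from t2 found no t1 partner → padded with NULL.

NULL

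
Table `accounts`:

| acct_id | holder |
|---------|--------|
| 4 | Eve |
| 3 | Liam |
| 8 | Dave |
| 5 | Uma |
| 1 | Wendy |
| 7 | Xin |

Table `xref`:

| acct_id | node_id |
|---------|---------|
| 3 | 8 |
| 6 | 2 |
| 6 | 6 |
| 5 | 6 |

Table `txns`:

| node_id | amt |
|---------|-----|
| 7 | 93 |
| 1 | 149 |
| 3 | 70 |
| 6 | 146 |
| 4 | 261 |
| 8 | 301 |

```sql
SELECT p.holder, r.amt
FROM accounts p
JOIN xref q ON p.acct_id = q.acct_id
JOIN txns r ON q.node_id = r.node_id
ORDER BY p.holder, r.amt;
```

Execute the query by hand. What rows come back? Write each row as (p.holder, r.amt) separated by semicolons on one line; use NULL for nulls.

(Liam, 301); (Uma, 146)

Joins associate left-to-right: accounts INNER JOIN xref on acct_id gives 2 intermediate row(s).
Then INNER JOIN `txns r` on node_id: keep only rows whose q.node_id appears in r.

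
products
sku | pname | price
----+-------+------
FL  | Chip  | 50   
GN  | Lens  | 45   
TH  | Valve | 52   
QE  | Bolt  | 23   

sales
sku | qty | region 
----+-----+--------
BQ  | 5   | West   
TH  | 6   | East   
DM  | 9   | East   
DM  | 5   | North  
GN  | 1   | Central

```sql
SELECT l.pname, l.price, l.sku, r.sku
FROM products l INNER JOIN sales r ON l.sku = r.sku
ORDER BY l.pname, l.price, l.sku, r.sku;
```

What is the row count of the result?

2

INNER JOIN keeps only pairs where the ON condition holds.
Matching on l.sku = r.sku.
Matched pairs: 2.
Total: 2 rows.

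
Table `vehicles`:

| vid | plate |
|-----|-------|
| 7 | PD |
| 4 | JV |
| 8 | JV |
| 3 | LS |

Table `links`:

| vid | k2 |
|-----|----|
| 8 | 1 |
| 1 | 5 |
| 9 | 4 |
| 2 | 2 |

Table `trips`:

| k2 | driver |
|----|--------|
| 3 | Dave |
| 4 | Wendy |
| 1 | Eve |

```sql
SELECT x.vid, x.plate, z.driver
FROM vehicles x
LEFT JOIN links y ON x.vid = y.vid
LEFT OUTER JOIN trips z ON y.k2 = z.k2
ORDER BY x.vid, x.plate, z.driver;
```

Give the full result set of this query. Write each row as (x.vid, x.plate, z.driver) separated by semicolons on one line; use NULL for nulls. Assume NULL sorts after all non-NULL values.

Evaluate left to right. First `vehicles x LEFT JOIN links y` on vid: 4 row(s).
Then LEFT JOIN `trips z` on k2: each of those 4 rows is kept; rows whose y.k2 has no match in z get NULL for z's columns.

(3, LS, NULL); (4, JV, NULL); (7, PD, NULL); (8, JV, Eve)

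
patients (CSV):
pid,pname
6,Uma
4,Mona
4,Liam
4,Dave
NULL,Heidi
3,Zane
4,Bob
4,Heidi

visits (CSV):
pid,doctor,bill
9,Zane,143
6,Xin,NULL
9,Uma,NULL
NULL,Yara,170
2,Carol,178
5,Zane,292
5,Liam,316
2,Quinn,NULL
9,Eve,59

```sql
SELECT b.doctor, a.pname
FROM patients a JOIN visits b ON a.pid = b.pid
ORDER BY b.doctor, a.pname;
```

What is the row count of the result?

INNER JOIN keeps only pairs where the ON condition holds.
Matching on a.pid = b.pid. A NULL in a compared column never satisfies the condition.
- a row (pid=6): matches 1 b row(s) → 1 output row(s).
- a row (pid=4): no match → dropped.
- a row (pid=4): no match → dropped.
- a row (pid=4): no match → dropped.
- a row (pid=NULL): no match → dropped.
- a row (pid=3): no match → dropped.
- a row (pid=4): no match → dropped.
- a row (pid=4): no match → dropped.
Total: 1 rows.

1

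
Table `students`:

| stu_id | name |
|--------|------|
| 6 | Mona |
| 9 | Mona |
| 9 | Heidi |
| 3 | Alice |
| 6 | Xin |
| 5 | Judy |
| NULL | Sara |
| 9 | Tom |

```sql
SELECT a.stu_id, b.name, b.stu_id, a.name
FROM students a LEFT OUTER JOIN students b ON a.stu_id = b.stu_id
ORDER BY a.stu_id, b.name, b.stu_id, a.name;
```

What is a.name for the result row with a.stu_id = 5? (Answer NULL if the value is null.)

LEFT JOIN keeps every row from `students a`; unmatched rows get NULL for `students b`'s columns.
Matching on a.stu_id = b.stu_id. A NULL in a compared column never satisfies the condition.
- a row (stu_id=6): matches 2 b row(s) → 2 output row(s).
- a row (stu_id=9): matches 3 b row(s) → 3 output row(s).
- a row (stu_id=9): matches 3 b row(s) → 3 output row(s).
- a row (stu_id=3): matches 1 b row(s) → 1 output row(s).
- a row (stu_id=6): matches 2 b row(s) → 2 output row(s).
- a row (stu_id=5): matches 1 b row(s) → 1 output row(s).
- a row (stu_id=NULL): no match → kept, b columns NULL.
- a row (stu_id=9): matches 3 b row(s) → 3 output row(s).

Judy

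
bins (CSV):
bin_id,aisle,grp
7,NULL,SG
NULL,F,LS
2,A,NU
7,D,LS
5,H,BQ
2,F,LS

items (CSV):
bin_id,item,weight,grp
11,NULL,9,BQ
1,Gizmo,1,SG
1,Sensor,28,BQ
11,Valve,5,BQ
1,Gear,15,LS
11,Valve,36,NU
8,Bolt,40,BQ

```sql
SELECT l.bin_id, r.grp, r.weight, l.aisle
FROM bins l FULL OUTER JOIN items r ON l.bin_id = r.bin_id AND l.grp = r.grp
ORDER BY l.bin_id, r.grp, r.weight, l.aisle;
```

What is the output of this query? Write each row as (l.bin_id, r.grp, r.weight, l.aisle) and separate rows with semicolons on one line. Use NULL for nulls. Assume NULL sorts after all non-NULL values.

(2, NULL, NULL, A); (2, NULL, NULL, F); (5, NULL, NULL, H); (7, NULL, NULL, D); (7, NULL, NULL, NULL); (NULL, BQ, 5, NULL); (NULL, BQ, 9, NULL); (NULL, BQ, 28, NULL); (NULL, BQ, 40, NULL); (NULL, LS, 15, NULL); (NULL, NU, 36, NULL); (NULL, SG, 1, NULL); (NULL, NULL, NULL, F)

FULL OUTER JOIN keeps every row from both sides; unmatched rows get NULL for the other side's columns.
Matching on l.bin_id = r.bin_id AND l.grp = r.grp. A NULL in a compared column never satisfies the condition.
Matched pairs: 0; unmatched l rows kept: 6; unmatched r rows kept: 7.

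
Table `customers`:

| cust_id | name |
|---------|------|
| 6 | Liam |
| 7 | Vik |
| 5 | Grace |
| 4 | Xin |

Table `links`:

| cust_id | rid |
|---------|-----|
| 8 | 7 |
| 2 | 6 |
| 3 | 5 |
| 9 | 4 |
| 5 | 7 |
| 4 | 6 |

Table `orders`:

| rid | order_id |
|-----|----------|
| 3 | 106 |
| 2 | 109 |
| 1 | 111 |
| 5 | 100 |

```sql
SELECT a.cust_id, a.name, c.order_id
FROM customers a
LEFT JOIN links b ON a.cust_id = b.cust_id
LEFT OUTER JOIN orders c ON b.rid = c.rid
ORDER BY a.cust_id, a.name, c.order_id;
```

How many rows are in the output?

Joins associate left-to-right: customers LEFT JOIN links on cust_id gives 4 intermediate row(s).
Then LEFT JOIN `orders c` on rid: each of those 4 rows is kept; rows whose b.rid has no match in c get NULL for c's columns.
Result: 4 row(s).

4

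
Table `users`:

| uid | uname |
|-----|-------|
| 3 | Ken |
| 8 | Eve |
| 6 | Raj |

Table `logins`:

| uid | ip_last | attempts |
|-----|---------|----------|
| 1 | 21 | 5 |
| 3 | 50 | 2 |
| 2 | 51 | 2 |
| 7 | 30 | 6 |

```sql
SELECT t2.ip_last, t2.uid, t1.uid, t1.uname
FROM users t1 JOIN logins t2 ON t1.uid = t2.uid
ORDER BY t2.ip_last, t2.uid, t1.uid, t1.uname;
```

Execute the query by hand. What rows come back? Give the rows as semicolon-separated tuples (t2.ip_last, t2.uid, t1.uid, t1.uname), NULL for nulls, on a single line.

(50, 3, 3, Ken)

INNER JOIN keeps only pairs where the ON condition holds.
Matching on t1.uid = t2.uid.
- t1 row (uid=3): matches 1 t2 row(s) → 1 output row(s).
- t1 row (uid=8): no match → dropped.
- t1 row (uid=6): no match → dropped.
After projecting and ordering:
t2.ip_last | t2.uid | t1.uid | t1.uname
50 | 3 | 3 | Ken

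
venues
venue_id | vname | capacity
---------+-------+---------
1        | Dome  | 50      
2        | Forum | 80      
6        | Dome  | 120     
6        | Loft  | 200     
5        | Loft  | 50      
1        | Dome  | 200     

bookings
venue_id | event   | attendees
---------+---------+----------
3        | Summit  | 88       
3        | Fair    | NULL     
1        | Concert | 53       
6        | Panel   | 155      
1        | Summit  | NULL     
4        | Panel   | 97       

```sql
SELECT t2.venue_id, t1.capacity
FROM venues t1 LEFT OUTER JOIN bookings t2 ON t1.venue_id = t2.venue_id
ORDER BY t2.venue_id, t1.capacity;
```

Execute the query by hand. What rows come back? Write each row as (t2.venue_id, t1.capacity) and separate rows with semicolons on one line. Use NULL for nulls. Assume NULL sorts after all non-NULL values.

(1, 50); (1, 50); (1, 200); (1, 200); (6, 120); (6, 200); (NULL, 50); (NULL, 80)

LEFT JOIN keeps every row from `venues`; unmatched rows get NULL for `bookings`'s columns.
Matching on t1.venue_id = t2.venue_id.
- t1[0] venue_id=1 → 2 match(es) in t2 → 2 row(s).
- t1[1] venue_id=2 → no match; kept with NULLs on the t2 side.
- t1[2] venue_id=6 → 1 match(es) in t2 → 1 row(s).
- t1[3] venue_id=6 → 1 match(es) in t2 → 1 row(s).
- t1[4] venue_id=5 → no match; kept with NULLs on the t2 side.
- t1[5] venue_id=1 → 2 match(es) in t2 → 2 row(s).
After projecting and ordering:
t2.venue_id | t1.capacity
1 | 50
1 | 50
1 | 200
1 | 200
6 | 120
6 | 200
NULL | 50
NULL | 80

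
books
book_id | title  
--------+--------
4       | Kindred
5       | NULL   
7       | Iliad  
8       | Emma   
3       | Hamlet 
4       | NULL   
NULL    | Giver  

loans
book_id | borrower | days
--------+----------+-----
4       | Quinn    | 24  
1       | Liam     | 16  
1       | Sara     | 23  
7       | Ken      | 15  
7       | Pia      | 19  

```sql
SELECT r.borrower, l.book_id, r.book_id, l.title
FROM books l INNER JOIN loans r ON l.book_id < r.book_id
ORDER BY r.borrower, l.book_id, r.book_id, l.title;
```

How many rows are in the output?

INNER JOIN keeps only pairs where the ON condition holds.
Matching on l.book_id < r.book_id. A NULL in a compared column never satisfies the condition.
- l row (book_id=4): matches 2 r row(s) → 2 output row(s).
- l row (book_id=5): matches 2 r row(s) → 2 output row(s).
- l row (book_id=7): no match → dropped.
- l row (book_id=8): no match → dropped.
- l row (book_id=3): matches 3 r row(s) → 3 output row(s).
- l row (book_id=4): matches 2 r row(s) → 2 output row(s).
- l row (book_id=NULL): no match → dropped.
Total: 9 rows.

9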